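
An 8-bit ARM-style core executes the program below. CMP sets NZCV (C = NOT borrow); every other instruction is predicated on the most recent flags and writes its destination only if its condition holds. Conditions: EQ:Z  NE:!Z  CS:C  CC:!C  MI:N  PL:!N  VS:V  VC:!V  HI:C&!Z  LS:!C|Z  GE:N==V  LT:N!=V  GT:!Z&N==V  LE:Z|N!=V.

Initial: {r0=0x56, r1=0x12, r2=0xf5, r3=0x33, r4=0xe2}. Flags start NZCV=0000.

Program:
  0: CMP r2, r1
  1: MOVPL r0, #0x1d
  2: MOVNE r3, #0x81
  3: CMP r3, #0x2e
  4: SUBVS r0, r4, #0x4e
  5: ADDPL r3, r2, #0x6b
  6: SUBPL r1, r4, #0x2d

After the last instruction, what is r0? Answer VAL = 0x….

VAL = 0x94

[0] flags=1010 → (cmp)
[1] flags=1010 PL?F → skip
[2] flags=1010 NE?T → r3=0x81
[3] flags=0011 → (cmp)
[4] flags=0011 VS?T → r0=0x94
[5] flags=0011 PL?T → r3=0x60
[6] flags=0011 PL?T → r1=0xb5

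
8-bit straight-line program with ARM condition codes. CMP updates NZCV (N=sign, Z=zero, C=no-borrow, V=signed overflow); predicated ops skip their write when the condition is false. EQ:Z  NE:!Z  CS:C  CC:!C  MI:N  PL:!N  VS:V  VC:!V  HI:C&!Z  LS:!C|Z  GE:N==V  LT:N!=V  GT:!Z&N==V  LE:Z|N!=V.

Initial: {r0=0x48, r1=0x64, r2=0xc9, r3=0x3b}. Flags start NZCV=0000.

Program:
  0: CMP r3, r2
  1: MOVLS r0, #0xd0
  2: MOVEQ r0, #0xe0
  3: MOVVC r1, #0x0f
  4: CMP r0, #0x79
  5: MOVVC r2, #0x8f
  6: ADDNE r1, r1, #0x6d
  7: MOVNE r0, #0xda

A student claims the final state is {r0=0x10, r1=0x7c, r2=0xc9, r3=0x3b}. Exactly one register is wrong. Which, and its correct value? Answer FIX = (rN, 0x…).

FIX = (r0, 0xda)

0: ✓ CMP  NZCV=0000
1: ✓ MOVLS  r0←0xd0
2: · MOVEQ
3: ✓ MOVVC  r1←0x0f
4: ✓ CMP  NZCV=0011
5: · MOVVC
6: ✓ ADDNE  r1←0x7c
7: ✓ MOVNE  r0←0xda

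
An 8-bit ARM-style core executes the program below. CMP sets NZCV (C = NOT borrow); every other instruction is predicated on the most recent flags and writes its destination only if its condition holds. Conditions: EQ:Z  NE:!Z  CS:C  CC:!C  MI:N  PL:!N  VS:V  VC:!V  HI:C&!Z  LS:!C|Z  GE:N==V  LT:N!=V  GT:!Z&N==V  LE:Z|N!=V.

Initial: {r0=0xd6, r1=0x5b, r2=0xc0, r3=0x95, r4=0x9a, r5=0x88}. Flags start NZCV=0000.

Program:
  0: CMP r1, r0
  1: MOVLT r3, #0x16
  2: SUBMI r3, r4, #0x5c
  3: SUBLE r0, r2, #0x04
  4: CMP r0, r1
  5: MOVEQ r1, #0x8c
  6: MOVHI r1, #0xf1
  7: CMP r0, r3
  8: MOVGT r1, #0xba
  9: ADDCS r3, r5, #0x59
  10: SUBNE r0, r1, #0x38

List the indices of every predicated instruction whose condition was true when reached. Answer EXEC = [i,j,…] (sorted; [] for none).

EXEC = [2,6,9,10]

[0] flags=1001 → (cmp)
[1] flags=1001 LT?F → skip
[2] flags=1001 MI?T → r3=0x3e
[3] flags=1001 LE?F → skip
[4] flags=0011 → (cmp)
[5] flags=0011 EQ?F → skip
[6] flags=0011 HI?T → r1=0xf1
[7] flags=1010 → (cmp)
[8] flags=1010 GT?F → skip
[9] flags=1010 CS?T → r3=0xe1
[10] flags=1010 NE?T → r0=0xb9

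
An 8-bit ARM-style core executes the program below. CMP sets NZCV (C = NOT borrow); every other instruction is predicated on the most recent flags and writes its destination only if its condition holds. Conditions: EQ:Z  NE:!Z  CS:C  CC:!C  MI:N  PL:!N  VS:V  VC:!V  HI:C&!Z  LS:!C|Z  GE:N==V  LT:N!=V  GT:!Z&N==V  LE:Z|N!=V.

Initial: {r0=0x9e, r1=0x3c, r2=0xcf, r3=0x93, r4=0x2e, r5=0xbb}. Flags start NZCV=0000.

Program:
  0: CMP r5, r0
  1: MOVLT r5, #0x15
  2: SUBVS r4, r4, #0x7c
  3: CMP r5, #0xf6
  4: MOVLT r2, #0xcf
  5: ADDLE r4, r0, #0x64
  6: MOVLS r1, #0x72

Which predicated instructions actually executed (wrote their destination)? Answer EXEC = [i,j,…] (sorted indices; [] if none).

EXEC = [4,5,6]

[0] flags=0010 → (cmp)
[1] flags=0010 LT?F → skip
[2] flags=0010 VS?F → skip
[3] flags=1000 → (cmp)
[4] flags=1000 LT?T → r2=0xcf
[5] flags=1000 LE?T → r4=0x02
[6] flags=1000 LS?T → r1=0x72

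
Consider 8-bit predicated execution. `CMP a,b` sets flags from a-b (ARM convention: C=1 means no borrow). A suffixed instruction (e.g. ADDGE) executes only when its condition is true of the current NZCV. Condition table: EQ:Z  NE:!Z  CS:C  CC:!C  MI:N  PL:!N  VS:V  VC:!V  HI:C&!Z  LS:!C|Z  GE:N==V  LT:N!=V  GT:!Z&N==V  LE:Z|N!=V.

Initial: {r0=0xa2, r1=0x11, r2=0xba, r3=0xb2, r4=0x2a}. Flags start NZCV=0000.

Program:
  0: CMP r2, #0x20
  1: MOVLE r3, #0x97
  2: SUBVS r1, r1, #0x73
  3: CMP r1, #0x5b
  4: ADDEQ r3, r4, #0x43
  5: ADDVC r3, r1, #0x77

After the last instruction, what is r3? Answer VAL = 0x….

VAL = 0x88

0: ✓ CMP  NZCV=1010
1: ✓ MOVLE  r3←0x97
2: · SUBVS
3: ✓ CMP  NZCV=1000
4: · ADDEQ
5: ✓ ADDVC  r3←0x88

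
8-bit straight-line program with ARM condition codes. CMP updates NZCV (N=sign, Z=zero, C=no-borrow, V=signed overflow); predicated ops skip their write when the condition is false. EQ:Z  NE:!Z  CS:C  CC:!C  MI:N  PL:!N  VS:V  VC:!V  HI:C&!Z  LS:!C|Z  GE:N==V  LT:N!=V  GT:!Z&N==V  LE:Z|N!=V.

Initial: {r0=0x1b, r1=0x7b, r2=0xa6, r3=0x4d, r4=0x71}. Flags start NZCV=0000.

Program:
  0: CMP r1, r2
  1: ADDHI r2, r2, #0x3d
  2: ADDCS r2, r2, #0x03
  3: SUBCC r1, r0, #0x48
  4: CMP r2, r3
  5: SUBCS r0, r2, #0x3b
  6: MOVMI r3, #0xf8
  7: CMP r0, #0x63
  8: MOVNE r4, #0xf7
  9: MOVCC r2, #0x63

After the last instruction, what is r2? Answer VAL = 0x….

0: ✓ CMP  NZCV=1001
1: · ADDHI
2: · ADDCS
3: ✓ SUBCC  r1←0xd3
4: ✓ CMP  NZCV=0011
5: ✓ SUBCS  r0←0x6b
6: · MOVMI
7: ✓ CMP  NZCV=0010
8: ✓ MOVNE  r4←0xf7
9: · MOVCC

VAL = 0xa6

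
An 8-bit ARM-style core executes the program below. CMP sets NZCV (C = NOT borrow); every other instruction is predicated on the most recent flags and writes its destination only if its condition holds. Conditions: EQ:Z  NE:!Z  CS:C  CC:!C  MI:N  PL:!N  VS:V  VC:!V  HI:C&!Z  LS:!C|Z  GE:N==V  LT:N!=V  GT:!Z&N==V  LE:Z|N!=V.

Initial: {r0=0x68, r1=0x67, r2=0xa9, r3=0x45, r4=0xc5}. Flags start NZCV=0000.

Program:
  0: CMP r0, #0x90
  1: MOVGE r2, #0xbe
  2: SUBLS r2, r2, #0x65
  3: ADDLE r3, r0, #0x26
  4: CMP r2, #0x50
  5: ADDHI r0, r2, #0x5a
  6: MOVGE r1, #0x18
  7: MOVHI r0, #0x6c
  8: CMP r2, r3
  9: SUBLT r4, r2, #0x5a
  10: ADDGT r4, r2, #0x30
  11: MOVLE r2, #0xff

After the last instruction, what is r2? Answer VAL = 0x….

VAL = 0x59

0: ✓ CMP  NZCV=1001
1: ✓ MOVGE  r2←0xbe
2: ✓ SUBLS  r2←0x59
3: · ADDLE
4: ✓ CMP  NZCV=0010
5: ✓ ADDHI  r0←0xb3
6: ✓ MOVGE  r1←0x18
7: ✓ MOVHI  r0←0x6c
8: ✓ CMP  NZCV=0010
9: · SUBLT
10: ✓ ADDGT  r4←0x89
11: · MOVLE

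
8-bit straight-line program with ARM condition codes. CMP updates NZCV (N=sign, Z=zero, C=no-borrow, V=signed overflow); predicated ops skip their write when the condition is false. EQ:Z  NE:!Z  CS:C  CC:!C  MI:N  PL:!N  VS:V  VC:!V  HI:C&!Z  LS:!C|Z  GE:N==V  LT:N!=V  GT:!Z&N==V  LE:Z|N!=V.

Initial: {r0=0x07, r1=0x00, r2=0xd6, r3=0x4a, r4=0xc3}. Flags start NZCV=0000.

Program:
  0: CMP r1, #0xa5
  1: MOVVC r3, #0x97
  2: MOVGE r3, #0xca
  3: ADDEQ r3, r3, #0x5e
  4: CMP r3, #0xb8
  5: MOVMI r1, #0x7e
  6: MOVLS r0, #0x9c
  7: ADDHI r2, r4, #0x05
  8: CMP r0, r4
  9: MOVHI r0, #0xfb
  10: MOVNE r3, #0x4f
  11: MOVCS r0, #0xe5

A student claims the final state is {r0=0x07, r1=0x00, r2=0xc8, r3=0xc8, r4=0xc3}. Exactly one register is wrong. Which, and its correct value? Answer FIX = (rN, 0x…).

FIX = (r3, 0x4f)

0: ✓ CMP  NZCV=0000
1: ✓ MOVVC  r3←0x97
2: ✓ MOVGE  r3←0xca
3: · ADDEQ
4: ✓ CMP  NZCV=0010
5: · MOVMI
6: · MOVLS
7: ✓ ADDHI  r2←0xc8
8: ✓ CMP  NZCV=0000
9: · MOVHI
10: ✓ MOVNE  r3←0x4f
11: · MOVCS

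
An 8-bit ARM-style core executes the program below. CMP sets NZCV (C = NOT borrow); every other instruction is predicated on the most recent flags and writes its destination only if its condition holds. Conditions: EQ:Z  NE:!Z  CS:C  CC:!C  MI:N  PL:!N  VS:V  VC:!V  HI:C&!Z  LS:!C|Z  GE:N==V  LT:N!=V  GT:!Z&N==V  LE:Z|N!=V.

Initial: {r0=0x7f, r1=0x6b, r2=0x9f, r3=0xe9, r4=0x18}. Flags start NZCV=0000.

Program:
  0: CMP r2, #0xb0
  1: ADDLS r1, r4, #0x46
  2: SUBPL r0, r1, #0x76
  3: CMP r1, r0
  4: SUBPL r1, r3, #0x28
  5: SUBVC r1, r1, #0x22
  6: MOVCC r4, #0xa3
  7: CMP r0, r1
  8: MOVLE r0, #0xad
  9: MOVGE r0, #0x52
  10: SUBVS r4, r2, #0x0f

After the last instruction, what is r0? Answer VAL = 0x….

[0] flags=1000 → (cmp)
[1] flags=1000 LS?T → r1=0x5e
[2] flags=1000 PL?F → skip
[3] flags=1000 → (cmp)
[4] flags=1000 PL?F → skip
[5] flags=1000 VC?T → r1=0x3c
[6] flags=1000 CC?T → r4=0xa3
[7] flags=0010 → (cmp)
[8] flags=0010 LE?F → skip
[9] flags=0010 GE?T → r0=0x52
[10] flags=0010 VS?F → skip

VAL = 0x52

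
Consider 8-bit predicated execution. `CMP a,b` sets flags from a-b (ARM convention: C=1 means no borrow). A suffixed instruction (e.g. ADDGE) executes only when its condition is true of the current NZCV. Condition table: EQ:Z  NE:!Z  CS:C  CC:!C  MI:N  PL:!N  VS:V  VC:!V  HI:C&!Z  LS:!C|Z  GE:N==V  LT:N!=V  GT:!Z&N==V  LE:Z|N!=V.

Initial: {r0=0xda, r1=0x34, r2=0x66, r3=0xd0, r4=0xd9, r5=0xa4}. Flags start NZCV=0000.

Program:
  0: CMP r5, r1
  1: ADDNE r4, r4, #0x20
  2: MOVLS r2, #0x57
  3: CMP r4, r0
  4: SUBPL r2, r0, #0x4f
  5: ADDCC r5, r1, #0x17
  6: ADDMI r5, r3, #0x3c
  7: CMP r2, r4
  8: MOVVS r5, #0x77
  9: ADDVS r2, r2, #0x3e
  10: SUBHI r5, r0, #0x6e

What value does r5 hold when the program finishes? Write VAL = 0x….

VAL = 0xa4

[0] flags=0011 → (cmp)
[1] flags=0011 NE?T → r4=0xf9
[2] flags=0011 LS?F → skip
[3] flags=0010 → (cmp)
[4] flags=0010 PL?T → r2=0x8b
[5] flags=0010 CC?F → skip
[6] flags=0010 MI?F → skip
[7] flags=1000 → (cmp)
[8] flags=1000 VS?F → skip
[9] flags=1000 VS?F → skip
[10] flags=1000 HI?F → skip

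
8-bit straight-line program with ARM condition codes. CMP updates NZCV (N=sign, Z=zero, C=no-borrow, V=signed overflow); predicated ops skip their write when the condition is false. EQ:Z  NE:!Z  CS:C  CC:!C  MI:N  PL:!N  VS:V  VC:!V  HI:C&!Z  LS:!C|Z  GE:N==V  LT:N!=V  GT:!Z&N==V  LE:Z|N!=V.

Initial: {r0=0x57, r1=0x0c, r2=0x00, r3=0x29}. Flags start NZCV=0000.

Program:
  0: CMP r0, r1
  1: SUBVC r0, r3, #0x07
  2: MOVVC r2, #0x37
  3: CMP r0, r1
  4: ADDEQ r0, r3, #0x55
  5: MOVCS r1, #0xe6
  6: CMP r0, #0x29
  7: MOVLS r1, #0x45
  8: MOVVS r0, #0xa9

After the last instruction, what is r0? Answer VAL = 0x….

[0] flags=0010 → (cmp)
[1] flags=0010 VC?T → r0=0x22
[2] flags=0010 VC?T → r2=0x37
[3] flags=0010 → (cmp)
[4] flags=0010 EQ?F → skip
[5] flags=0010 CS?T → r1=0xe6
[6] flags=1000 → (cmp)
[7] flags=1000 LS?T → r1=0x45
[8] flags=1000 VS?F → skip

VAL = 0x22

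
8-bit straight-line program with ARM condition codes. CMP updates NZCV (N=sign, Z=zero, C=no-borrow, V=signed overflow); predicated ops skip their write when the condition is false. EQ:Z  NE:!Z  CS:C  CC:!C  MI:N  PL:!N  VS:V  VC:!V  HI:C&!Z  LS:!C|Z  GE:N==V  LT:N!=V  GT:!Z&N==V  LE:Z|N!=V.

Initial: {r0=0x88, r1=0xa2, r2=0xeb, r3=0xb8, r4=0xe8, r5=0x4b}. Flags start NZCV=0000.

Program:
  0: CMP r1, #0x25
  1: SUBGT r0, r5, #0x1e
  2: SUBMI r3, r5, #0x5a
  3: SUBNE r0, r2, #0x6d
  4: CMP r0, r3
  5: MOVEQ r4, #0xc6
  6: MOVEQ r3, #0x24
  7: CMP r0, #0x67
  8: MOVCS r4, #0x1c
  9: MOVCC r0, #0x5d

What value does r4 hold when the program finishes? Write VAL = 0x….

VAL = 0x1c

[0] flags=0011 → (cmp)
[1] flags=0011 GT?F → skip
[2] flags=0011 MI?F → skip
[3] flags=0011 NE?T → r0=0x7e
[4] flags=1001 → (cmp)
[5] flags=1001 EQ?F → skip
[6] flags=1001 EQ?F → skip
[7] flags=0010 → (cmp)
[8] flags=0010 CS?T → r4=0x1c
[9] flags=0010 CC?F → skip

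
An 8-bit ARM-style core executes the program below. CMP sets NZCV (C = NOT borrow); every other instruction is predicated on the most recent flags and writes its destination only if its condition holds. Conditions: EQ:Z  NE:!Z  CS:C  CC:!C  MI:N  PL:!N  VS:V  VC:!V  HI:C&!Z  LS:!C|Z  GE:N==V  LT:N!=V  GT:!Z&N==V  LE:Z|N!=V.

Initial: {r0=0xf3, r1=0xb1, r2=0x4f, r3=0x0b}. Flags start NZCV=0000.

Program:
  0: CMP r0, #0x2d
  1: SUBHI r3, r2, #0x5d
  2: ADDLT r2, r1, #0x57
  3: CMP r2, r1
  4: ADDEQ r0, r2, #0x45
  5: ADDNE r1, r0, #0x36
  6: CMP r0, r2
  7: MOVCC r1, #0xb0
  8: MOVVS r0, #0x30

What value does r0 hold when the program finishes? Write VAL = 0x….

0: ✓ CMP  NZCV=1010
1: ✓ SUBHI  r3←0xf2
2: ✓ ADDLT  r2←0x08
3: ✓ CMP  NZCV=0000
4: · ADDEQ
5: ✓ ADDNE  r1←0x29
6: ✓ CMP  NZCV=1010
7: · MOVCC
8: · MOVVS

VAL = 0xf3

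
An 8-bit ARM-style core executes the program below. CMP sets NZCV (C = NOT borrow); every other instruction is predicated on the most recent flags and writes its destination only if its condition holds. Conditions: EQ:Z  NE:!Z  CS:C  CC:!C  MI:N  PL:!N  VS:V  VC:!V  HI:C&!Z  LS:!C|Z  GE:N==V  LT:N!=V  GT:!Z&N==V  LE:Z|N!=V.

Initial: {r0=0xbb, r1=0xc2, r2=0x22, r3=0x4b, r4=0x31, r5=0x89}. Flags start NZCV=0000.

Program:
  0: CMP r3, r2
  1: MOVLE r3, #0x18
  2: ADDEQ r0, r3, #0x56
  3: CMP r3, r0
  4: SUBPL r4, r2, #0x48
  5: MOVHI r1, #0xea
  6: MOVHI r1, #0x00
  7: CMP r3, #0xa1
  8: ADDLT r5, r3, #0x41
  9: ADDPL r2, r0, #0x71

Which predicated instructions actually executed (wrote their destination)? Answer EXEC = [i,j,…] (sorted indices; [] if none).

0: ✓ CMP  NZCV=0010
1: · MOVLE
2: · ADDEQ
3: ✓ CMP  NZCV=1001
4: · SUBPL
5: · MOVHI
6: · MOVHI
7: ✓ CMP  NZCV=1001
8: · ADDLT
9: · ADDPL

EXEC = []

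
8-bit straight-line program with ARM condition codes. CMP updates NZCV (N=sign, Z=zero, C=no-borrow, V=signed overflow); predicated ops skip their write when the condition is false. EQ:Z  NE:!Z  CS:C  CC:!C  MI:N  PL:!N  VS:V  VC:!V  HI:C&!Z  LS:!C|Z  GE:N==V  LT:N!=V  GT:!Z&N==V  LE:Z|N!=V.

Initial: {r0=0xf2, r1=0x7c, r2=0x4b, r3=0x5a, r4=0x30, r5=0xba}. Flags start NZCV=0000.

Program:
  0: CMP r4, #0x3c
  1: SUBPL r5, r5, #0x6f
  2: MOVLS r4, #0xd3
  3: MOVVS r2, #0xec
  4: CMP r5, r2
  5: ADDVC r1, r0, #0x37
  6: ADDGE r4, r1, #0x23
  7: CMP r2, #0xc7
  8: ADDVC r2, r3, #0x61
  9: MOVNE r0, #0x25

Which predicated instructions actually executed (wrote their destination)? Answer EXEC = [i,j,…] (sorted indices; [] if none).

0: ✓ CMP  NZCV=1000
1: · SUBPL
2: ✓ MOVLS  r4←0xd3
3: · MOVVS
4: ✓ CMP  NZCV=0011
5: · ADDVC
6: · ADDGE
7: ✓ CMP  NZCV=1001
8: · ADDVC
9: ✓ MOVNE  r0←0x25

EXEC = [2,9]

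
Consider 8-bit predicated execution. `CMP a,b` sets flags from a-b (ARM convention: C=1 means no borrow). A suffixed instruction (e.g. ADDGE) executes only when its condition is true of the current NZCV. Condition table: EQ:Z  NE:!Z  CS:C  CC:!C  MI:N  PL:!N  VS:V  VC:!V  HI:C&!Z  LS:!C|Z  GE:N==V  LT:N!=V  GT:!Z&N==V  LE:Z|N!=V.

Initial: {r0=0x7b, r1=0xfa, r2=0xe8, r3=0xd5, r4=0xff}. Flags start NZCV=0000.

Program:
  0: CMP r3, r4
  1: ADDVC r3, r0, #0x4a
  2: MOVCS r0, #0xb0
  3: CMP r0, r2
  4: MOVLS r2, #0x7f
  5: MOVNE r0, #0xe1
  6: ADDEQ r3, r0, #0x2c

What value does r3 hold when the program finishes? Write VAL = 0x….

VAL = 0xc5

0: ✓ CMP  NZCV=1000
1: ✓ ADDVC  r3←0xc5
2: · MOVCS
3: ✓ CMP  NZCV=1001
4: ✓ MOVLS  r2←0x7f
5: ✓ MOVNE  r0←0xe1
6: · ADDEQ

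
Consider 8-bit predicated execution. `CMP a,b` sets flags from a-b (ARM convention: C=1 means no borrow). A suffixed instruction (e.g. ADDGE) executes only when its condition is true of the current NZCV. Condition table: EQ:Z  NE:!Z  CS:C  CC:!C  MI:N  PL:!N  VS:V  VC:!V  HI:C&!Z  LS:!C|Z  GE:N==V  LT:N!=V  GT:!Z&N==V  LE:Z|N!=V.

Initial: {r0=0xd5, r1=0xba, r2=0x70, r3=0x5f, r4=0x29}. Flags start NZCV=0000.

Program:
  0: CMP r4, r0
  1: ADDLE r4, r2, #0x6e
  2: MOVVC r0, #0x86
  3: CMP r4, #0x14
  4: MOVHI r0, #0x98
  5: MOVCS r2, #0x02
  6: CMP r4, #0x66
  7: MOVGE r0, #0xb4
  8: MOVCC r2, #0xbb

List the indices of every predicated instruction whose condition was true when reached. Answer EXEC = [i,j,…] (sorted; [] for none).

0: ✓ CMP  NZCV=0000
1: · ADDLE
2: ✓ MOVVC  r0←0x86
3: ✓ CMP  NZCV=0010
4: ✓ MOVHI  r0←0x98
5: ✓ MOVCS  r2←0x02
6: ✓ CMP  NZCV=1000
7: · MOVGE
8: ✓ MOVCC  r2←0xbb

EXEC = [2,4,5,8]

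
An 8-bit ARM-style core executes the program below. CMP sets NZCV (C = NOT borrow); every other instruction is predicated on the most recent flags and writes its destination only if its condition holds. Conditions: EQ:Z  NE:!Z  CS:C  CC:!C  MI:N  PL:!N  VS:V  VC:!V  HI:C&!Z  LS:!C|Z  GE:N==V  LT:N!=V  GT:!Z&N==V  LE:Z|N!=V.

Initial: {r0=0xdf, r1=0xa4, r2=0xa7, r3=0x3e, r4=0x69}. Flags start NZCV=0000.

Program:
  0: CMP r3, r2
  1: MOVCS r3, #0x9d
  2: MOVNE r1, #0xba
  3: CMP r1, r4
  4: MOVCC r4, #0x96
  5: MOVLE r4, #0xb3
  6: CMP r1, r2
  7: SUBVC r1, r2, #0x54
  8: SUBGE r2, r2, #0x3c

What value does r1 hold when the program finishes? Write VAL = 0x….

VAL = 0x53

[0] flags=1001 → (cmp)
[1] flags=1001 CS?F → skip
[2] flags=1001 NE?T → r1=0xba
[3] flags=0011 → (cmp)
[4] flags=0011 CC?F → skip
[5] flags=0011 LE?T → r4=0xb3
[6] flags=0010 → (cmp)
[7] flags=0010 VC?T → r1=0x53
[8] flags=0010 GE?T → r2=0x6b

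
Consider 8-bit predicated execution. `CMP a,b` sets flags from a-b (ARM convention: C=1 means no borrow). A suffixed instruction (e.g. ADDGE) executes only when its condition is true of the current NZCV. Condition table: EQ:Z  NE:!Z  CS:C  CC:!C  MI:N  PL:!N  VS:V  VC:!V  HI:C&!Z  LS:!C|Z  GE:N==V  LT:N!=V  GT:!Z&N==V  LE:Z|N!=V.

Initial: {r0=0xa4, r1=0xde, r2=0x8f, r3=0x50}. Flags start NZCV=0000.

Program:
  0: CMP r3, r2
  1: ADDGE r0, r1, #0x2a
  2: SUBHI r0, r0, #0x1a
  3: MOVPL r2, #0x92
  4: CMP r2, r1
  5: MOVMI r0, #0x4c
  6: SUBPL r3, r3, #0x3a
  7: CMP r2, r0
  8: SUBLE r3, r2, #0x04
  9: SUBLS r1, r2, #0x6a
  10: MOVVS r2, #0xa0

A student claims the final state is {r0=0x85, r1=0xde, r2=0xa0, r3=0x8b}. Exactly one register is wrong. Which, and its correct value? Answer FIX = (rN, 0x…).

FIX = (r0, 0x4c)

[0] flags=1001 → (cmp)
[1] flags=1001 GE?T → r0=0x08
[2] flags=1001 HI?F → skip
[3] flags=1001 PL?F → skip
[4] flags=1000 → (cmp)
[5] flags=1000 MI?T → r0=0x4c
[6] flags=1000 PL?F → skip
[7] flags=0011 → (cmp)
[8] flags=0011 LE?T → r3=0x8b
[9] flags=0011 LS?F → skip
[10] flags=0011 VS?T → r2=0xa0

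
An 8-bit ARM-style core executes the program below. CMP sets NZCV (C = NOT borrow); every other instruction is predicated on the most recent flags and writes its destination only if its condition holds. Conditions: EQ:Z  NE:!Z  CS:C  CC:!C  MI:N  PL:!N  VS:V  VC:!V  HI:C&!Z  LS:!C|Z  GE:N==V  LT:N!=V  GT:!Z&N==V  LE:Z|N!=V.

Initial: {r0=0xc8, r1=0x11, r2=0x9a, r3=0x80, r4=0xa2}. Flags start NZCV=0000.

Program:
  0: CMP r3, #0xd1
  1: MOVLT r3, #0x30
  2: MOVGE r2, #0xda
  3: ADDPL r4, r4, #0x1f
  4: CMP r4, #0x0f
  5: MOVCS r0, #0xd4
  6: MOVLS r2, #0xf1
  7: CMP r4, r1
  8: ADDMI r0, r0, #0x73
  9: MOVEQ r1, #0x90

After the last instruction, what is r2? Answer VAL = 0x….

VAL = 0x9a

[0] flags=1000 → (cmp)
[1] flags=1000 LT?T → r3=0x30
[2] flags=1000 GE?F → skip
[3] flags=1000 PL?F → skip
[4] flags=1010 → (cmp)
[5] flags=1010 CS?T → r0=0xd4
[6] flags=1010 LS?F → skip
[7] flags=1010 → (cmp)
[8] flags=1010 MI?T → r0=0x47
[9] flags=1010 EQ?F → skip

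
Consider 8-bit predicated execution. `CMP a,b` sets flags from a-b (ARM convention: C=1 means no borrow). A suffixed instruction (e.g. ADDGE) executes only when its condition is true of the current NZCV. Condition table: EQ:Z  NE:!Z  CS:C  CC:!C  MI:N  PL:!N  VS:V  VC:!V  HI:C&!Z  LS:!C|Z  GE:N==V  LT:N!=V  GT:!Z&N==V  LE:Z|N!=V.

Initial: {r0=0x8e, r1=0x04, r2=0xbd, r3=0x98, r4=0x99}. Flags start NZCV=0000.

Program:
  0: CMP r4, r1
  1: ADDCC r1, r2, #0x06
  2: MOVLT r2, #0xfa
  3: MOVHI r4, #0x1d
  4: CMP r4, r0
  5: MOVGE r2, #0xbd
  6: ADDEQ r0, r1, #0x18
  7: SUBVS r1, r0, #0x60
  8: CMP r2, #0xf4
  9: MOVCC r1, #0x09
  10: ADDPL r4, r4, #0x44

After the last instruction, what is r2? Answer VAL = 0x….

[0] flags=1010 → (cmp)
[1] flags=1010 CC?F → skip
[2] flags=1010 LT?T → r2=0xfa
[3] flags=1010 HI?T → r4=0x1d
[4] flags=1001 → (cmp)
[5] flags=1001 GE?T → r2=0xbd
[6] flags=1001 EQ?F → skip
[7] flags=1001 VS?T → r1=0x2e
[8] flags=1000 → (cmp)
[9] flags=1000 CC?T → r1=0x09
[10] flags=1000 PL?F → skip

VAL = 0xbd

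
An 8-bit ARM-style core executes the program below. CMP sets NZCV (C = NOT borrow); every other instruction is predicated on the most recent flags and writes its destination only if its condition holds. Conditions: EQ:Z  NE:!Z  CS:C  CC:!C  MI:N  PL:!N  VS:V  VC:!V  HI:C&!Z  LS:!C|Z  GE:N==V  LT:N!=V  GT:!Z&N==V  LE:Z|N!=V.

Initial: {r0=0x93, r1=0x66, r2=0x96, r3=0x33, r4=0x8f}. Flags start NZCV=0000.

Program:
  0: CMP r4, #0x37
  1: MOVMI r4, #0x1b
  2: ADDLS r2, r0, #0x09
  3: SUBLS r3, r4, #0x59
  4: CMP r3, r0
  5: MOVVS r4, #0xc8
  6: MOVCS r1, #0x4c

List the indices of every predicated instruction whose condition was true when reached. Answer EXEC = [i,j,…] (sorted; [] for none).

[0] flags=0011 → (cmp)
[1] flags=0011 MI?F → skip
[2] flags=0011 LS?F → skip
[3] flags=0011 LS?F → skip
[4] flags=1001 → (cmp)
[5] flags=1001 VS?T → r4=0xc8
[6] flags=1001 CS?F → skip

EXEC = [5]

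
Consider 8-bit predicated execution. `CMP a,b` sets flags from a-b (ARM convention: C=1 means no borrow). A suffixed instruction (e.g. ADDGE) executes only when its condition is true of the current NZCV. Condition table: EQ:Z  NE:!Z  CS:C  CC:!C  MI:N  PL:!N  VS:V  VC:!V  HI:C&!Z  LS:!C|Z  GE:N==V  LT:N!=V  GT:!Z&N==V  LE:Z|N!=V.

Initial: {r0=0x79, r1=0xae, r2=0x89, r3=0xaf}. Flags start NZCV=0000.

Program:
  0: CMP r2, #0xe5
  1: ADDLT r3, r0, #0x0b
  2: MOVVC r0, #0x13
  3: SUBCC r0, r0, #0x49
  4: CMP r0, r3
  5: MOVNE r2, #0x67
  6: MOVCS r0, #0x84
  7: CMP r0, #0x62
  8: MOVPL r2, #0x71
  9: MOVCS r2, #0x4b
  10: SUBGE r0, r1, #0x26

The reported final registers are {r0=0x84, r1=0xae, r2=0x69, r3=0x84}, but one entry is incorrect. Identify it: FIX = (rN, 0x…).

FIX = (r2, 0x4b)

[0] flags=1000 → (cmp)
[1] flags=1000 LT?T → r3=0x84
[2] flags=1000 VC?T → r0=0x13
[3] flags=1000 CC?T → r0=0xca
[4] flags=0010 → (cmp)
[5] flags=0010 NE?T → r2=0x67
[6] flags=0010 CS?T → r0=0x84
[7] flags=0011 → (cmp)
[8] flags=0011 PL?T → r2=0x71
[9] flags=0011 CS?T → r2=0x4b
[10] flags=0011 GE?F → skip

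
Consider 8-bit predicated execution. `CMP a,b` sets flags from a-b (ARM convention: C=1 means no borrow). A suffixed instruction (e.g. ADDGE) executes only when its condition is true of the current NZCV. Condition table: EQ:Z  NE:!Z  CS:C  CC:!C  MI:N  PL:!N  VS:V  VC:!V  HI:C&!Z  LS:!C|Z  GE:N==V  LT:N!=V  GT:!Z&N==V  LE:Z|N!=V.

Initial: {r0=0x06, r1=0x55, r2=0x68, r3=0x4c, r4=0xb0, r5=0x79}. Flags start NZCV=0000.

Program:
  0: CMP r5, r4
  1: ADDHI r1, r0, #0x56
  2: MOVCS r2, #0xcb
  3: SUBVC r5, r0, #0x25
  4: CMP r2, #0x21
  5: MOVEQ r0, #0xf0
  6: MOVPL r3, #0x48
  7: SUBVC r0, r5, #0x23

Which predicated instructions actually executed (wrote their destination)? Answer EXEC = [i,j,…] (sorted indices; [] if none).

EXEC = [6,7]

0: ✓ CMP  NZCV=1001
1: · ADDHI
2: · MOVCS
3: · SUBVC
4: ✓ CMP  NZCV=0010
5: · MOVEQ
6: ✓ MOVPL  r3←0x48
7: ✓ SUBVC  r0←0x56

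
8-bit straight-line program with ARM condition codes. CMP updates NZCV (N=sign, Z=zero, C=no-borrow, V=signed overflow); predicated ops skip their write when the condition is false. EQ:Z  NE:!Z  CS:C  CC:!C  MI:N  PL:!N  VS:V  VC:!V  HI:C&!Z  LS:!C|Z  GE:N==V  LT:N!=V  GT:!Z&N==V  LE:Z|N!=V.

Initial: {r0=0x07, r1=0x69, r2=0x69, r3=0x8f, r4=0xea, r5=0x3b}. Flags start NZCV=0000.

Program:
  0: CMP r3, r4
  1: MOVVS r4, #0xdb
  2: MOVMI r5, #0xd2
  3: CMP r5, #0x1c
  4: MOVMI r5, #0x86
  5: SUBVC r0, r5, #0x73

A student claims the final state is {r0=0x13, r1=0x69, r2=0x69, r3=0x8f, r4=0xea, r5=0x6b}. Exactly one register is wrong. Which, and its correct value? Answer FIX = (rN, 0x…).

[0] flags=1000 → (cmp)
[1] flags=1000 VS?F → skip
[2] flags=1000 MI?T → r5=0xd2
[3] flags=1010 → (cmp)
[4] flags=1010 MI?T → r5=0x86
[5] flags=1010 VC?T → r0=0x13

FIX = (r5, 0x86)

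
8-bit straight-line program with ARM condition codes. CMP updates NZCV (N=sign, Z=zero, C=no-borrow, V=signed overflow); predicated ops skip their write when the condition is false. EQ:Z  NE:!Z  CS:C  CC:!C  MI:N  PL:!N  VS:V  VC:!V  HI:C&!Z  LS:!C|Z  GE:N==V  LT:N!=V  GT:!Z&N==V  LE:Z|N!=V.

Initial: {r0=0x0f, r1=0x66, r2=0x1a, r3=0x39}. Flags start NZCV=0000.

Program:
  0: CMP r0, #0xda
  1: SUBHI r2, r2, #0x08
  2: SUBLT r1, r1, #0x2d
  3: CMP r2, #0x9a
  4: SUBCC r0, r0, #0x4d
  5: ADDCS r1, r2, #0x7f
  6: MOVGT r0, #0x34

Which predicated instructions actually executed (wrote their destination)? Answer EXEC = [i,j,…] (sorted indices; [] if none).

EXEC = [4,6]

0: ✓ CMP  NZCV=0000
1: · SUBHI
2: · SUBLT
3: ✓ CMP  NZCV=1001
4: ✓ SUBCC  r0←0xc2
5: · ADDCS
6: ✓ MOVGT  r0←0x34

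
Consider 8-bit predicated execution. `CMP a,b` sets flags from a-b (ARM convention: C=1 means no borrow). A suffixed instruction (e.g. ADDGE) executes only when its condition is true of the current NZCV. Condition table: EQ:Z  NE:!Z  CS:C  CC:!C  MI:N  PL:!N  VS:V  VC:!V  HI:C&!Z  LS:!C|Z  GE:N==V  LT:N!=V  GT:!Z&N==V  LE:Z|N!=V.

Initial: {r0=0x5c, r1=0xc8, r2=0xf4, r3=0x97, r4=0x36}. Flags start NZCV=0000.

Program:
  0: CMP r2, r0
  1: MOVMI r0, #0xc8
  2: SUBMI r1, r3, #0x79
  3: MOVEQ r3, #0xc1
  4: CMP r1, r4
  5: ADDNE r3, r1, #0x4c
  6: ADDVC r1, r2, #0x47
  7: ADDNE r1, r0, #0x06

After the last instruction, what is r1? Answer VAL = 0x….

VAL = 0xce

[0] flags=1010 → (cmp)
[1] flags=1010 MI?T → r0=0xc8
[2] flags=1010 MI?T → r1=0x1e
[3] flags=1010 EQ?F → skip
[4] flags=1000 → (cmp)
[5] flags=1000 NE?T → r3=0x6a
[6] flags=1000 VC?T → r1=0x3b
[7] flags=1000 NE?T → r1=0xce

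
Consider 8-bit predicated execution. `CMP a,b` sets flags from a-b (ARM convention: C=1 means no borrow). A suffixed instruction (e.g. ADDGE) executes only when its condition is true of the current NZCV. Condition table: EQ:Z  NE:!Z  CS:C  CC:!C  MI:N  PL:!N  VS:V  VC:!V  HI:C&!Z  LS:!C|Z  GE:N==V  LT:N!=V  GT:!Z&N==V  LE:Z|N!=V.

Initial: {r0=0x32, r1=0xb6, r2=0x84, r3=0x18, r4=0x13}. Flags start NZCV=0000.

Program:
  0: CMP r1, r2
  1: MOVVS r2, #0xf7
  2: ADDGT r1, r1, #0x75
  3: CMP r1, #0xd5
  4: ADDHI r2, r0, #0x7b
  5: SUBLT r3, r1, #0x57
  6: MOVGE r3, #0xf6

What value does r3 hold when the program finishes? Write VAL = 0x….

0: ✓ CMP  NZCV=0010
1: · MOVVS
2: ✓ ADDGT  r1←0x2b
3: ✓ CMP  NZCV=0000
4: · ADDHI
5: · SUBLT
6: ✓ MOVGE  r3←0xf6

VAL = 0xf6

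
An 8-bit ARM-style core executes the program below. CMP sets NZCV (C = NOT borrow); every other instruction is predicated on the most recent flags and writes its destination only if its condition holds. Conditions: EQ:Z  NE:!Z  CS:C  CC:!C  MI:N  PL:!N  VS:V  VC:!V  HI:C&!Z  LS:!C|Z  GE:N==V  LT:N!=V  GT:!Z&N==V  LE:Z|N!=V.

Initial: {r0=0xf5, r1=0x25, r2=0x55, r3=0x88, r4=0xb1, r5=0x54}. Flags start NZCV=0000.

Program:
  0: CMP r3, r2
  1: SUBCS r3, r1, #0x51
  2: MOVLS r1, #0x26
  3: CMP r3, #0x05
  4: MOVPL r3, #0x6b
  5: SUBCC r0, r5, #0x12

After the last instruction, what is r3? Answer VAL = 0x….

VAL = 0xd4

0: ✓ CMP  NZCV=0011
1: ✓ SUBCS  r3←0xd4
2: · MOVLS
3: ✓ CMP  NZCV=1010
4: · MOVPL
5: · SUBCC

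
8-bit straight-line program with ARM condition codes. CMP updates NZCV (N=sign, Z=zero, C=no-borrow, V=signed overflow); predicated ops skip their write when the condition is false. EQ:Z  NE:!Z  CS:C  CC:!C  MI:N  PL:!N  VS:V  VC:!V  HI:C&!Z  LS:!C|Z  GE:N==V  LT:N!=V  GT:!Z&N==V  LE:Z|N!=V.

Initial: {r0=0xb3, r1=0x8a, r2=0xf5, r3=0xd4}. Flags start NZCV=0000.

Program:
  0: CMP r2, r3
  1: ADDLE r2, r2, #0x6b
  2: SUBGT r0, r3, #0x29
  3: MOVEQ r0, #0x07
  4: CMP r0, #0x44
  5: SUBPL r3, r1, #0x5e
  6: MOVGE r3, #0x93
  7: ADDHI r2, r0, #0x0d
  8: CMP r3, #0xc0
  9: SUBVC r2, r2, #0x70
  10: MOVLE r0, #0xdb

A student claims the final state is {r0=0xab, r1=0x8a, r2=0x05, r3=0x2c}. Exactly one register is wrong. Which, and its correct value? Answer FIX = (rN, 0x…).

FIX = (r2, 0x48)

[0] flags=0010 → (cmp)
[1] flags=0010 LE?F → skip
[2] flags=0010 GT?T → r0=0xab
[3] flags=0010 EQ?F → skip
[4] flags=0011 → (cmp)
[5] flags=0011 PL?T → r3=0x2c
[6] flags=0011 GE?F → skip
[7] flags=0011 HI?T → r2=0xb8
[8] flags=0000 → (cmp)
[9] flags=0000 VC?T → r2=0x48
[10] flags=0000 LE?F → skip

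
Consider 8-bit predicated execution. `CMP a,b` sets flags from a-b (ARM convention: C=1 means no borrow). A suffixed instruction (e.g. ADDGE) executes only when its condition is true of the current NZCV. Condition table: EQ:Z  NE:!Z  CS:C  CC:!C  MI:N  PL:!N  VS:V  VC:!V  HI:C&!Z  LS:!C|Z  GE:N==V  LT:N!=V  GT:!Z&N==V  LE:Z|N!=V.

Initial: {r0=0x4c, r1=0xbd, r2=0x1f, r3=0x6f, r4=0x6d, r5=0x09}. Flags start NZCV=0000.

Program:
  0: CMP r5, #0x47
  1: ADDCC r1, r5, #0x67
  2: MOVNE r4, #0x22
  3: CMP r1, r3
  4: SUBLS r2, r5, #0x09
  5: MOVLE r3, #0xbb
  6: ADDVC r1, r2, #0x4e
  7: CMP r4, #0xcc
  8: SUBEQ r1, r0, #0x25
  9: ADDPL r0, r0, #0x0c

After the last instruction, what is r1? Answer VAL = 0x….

VAL = 0x6d

[0] flags=1000 → (cmp)
[1] flags=1000 CC?T → r1=0x70
[2] flags=1000 NE?T → r4=0x22
[3] flags=0010 → (cmp)
[4] flags=0010 LS?F → skip
[5] flags=0010 LE?F → skip
[6] flags=0010 VC?T → r1=0x6d
[7] flags=0000 → (cmp)
[8] flags=0000 EQ?F → skip
[9] flags=0000 PL?T → r0=0x58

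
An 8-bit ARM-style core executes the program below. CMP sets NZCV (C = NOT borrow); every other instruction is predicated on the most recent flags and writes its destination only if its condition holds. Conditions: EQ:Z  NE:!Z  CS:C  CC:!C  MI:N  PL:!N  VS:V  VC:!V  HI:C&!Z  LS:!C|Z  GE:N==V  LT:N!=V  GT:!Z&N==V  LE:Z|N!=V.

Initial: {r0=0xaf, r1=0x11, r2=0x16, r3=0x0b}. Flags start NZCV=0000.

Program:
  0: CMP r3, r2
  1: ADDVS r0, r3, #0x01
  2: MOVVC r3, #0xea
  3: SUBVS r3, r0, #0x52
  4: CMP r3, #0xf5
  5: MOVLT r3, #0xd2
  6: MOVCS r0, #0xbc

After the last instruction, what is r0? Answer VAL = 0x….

0: ✓ CMP  NZCV=1000
1: · ADDVS
2: ✓ MOVVC  r3←0xea
3: · SUBVS
4: ✓ CMP  NZCV=1000
5: ✓ MOVLT  r3←0xd2
6: · MOVCS

VAL = 0xaf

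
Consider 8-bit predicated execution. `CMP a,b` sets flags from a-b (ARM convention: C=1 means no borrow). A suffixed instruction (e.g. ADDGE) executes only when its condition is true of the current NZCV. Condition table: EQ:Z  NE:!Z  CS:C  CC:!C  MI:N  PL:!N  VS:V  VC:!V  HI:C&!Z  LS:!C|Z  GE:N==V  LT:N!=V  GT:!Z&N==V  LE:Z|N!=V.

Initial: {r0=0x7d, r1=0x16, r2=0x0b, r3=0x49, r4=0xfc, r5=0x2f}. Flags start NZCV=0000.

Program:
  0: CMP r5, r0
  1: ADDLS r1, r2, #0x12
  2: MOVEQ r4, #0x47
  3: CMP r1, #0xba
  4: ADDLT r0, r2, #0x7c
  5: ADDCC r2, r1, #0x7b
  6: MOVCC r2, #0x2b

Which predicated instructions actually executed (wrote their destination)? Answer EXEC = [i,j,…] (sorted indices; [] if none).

EXEC = [1,5,6]

[0] flags=1000 → (cmp)
[1] flags=1000 LS?T → r1=0x1d
[2] flags=1000 EQ?F → skip
[3] flags=0000 → (cmp)
[4] flags=0000 LT?F → skip
[5] flags=0000 CC?T → r2=0x98
[6] flags=0000 CC?T → r2=0x2b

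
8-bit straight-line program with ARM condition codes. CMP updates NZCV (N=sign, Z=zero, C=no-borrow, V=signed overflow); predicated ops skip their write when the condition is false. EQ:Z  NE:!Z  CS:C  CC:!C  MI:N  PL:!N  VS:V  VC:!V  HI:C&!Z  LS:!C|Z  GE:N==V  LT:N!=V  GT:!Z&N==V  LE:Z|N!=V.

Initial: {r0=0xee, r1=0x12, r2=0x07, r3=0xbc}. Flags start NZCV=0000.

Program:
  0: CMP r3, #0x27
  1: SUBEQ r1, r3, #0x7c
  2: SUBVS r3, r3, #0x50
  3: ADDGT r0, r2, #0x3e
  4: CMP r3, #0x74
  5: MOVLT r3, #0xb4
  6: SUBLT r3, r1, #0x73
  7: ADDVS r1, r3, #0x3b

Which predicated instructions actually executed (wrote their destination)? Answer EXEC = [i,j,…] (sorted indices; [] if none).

EXEC = [5,6,7]

0: ✓ CMP  NZCV=1010
1: · SUBEQ
2: · SUBVS
3: · ADDGT
4: ✓ CMP  NZCV=0011
5: ✓ MOVLT  r3←0xb4
6: ✓ SUBLT  r3←0x9f
7: ✓ ADDVS  r1←0xda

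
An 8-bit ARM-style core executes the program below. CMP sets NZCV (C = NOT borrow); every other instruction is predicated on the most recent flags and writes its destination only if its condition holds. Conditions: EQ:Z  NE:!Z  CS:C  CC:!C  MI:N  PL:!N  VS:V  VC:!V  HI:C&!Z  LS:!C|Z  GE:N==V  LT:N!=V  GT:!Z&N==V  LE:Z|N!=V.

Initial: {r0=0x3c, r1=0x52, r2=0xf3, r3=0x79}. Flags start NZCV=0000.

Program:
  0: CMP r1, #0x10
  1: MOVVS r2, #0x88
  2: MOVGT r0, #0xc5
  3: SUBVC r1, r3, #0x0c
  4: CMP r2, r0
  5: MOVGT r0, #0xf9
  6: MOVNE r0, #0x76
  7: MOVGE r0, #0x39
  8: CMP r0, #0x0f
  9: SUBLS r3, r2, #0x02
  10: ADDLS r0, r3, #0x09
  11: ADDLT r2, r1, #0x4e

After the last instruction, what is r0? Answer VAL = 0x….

VAL = 0x39

0: ✓ CMP  NZCV=0010
1: · MOVVS
2: ✓ MOVGT  r0←0xc5
3: ✓ SUBVC  r1←0x6d
4: ✓ CMP  NZCV=0010
5: ✓ MOVGT  r0←0xf9
6: ✓ MOVNE  r0←0x76
7: ✓ MOVGE  r0←0x39
8: ✓ CMP  NZCV=0010
9: · SUBLS
10: · ADDLS
11: · ADDLT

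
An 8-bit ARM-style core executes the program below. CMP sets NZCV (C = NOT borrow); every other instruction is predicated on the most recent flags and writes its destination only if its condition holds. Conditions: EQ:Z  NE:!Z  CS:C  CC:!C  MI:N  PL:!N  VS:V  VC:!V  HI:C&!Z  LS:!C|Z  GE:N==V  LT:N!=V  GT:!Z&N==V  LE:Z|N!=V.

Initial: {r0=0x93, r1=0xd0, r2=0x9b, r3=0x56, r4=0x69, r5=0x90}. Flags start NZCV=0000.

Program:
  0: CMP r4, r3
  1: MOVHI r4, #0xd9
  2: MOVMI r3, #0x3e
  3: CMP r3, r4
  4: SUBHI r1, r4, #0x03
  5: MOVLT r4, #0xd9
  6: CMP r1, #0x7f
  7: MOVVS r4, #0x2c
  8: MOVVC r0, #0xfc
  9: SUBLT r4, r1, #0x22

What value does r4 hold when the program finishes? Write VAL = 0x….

VAL = 0xae

0: ✓ CMP  NZCV=0010
1: ✓ MOVHI  r4←0xd9
2: · MOVMI
3: ✓ CMP  NZCV=0000
4: · SUBHI
5: · MOVLT
6: ✓ CMP  NZCV=0011
7: ✓ MOVVS  r4←0x2c
8: · MOVVC
9: ✓ SUBLT  r4←0xae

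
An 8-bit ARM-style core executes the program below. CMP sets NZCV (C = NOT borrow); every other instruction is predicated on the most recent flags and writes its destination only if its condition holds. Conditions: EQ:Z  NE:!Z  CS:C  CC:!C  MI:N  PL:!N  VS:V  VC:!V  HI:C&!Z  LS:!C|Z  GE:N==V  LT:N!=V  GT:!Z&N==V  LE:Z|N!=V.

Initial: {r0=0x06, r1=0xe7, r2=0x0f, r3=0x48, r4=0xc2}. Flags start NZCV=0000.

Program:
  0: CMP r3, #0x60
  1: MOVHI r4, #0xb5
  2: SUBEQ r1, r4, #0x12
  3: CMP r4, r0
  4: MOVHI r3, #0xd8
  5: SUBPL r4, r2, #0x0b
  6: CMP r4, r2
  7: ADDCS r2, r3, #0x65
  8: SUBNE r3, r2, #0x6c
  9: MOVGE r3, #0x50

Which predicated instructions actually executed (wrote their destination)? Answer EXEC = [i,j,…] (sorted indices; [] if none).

[0] flags=1000 → (cmp)
[1] flags=1000 HI?F → skip
[2] flags=1000 EQ?F → skip
[3] flags=1010 → (cmp)
[4] flags=1010 HI?T → r3=0xd8
[5] flags=1010 PL?F → skip
[6] flags=1010 → (cmp)
[7] flags=1010 CS?T → r2=0x3d
[8] flags=1010 NE?T → r3=0xd1
[9] flags=1010 GE?F → skip

EXEC = [4,7,8]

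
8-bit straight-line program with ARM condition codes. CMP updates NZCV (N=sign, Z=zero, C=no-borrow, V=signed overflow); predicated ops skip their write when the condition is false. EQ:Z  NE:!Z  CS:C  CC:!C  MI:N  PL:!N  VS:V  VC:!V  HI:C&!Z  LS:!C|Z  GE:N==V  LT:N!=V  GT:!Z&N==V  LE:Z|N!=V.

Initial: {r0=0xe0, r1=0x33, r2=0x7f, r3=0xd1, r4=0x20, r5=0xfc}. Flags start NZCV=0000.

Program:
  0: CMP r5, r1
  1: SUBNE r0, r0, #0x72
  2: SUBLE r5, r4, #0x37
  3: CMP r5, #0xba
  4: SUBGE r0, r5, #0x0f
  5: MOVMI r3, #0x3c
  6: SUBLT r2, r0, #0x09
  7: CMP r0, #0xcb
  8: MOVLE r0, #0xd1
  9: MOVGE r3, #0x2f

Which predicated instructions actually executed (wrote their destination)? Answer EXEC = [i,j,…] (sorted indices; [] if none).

[0] flags=1010 → (cmp)
[1] flags=1010 NE?T → r0=0x6e
[2] flags=1010 LE?T → r5=0xe9
[3] flags=0010 → (cmp)
[4] flags=0010 GE?T → r0=0xda
[5] flags=0010 MI?F → skip
[6] flags=0010 LT?F → skip
[7] flags=0010 → (cmp)
[8] flags=0010 LE?F → skip
[9] flags=0010 GE?T → r3=0x2f

EXEC = [1,2,4,9]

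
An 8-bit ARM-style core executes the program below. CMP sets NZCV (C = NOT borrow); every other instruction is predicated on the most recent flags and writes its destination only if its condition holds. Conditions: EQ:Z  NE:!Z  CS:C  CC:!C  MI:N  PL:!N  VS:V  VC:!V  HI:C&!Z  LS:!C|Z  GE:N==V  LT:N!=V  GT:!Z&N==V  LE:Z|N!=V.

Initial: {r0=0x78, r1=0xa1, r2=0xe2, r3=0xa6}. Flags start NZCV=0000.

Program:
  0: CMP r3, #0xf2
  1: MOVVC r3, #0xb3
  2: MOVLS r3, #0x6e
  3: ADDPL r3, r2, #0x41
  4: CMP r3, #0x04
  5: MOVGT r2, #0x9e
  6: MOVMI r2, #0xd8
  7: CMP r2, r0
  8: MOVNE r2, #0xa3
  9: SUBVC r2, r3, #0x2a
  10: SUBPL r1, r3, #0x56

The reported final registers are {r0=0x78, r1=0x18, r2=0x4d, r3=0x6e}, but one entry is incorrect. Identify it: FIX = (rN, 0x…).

[0] flags=1000 → (cmp)
[1] flags=1000 VC?T → r3=0xb3
[2] flags=1000 LS?T → r3=0x6e
[3] flags=1000 PL?F → skip
[4] flags=0010 → (cmp)
[5] flags=0010 GT?T → r2=0x9e
[6] flags=0010 MI?F → skip
[7] flags=0011 → (cmp)
[8] flags=0011 NE?T → r2=0xa3
[9] flags=0011 VC?F → skip
[10] flags=0011 PL?T → r1=0x18

FIX = (r2, 0xa3)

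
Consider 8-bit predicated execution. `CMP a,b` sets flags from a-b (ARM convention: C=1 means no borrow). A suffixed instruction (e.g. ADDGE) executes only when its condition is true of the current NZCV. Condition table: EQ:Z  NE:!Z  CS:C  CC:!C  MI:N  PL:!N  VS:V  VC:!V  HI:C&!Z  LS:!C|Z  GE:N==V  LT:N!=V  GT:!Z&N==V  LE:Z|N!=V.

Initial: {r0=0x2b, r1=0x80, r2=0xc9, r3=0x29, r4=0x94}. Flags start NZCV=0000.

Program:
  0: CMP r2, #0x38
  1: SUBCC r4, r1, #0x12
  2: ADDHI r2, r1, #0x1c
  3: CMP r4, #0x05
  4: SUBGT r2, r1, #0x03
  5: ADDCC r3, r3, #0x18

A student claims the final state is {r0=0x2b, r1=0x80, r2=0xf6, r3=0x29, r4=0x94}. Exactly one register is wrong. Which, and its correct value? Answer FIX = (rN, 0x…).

0: ✓ CMP  NZCV=1010
1: · SUBCC
2: ✓ ADDHI  r2←0x9c
3: ✓ CMP  NZCV=1010
4: · SUBGT
5: · ADDCC

FIX = (r2, 0x9c)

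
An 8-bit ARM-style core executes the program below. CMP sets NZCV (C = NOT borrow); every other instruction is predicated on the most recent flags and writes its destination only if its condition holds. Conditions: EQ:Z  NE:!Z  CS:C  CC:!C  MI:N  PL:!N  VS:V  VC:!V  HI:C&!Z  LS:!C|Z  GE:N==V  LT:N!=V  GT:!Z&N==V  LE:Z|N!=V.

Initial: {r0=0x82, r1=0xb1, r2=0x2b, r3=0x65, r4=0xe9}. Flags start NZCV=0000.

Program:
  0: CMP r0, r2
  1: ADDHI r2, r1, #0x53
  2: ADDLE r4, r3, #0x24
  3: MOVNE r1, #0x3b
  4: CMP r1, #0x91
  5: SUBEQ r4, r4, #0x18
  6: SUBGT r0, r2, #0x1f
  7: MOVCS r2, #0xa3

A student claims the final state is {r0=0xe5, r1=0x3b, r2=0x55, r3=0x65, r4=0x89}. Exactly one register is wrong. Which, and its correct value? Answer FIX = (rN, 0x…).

FIX = (r2, 0x04)

[0] flags=0011 → (cmp)
[1] flags=0011 HI?T → r2=0x04
[2] flags=0011 LE?T → r4=0x89
[3] flags=0011 NE?T → r1=0x3b
[4] flags=1001 → (cmp)
[5] flags=1001 EQ?F → skip
[6] flags=1001 GT?T → r0=0xe5
[7] flags=1001 CS?F → skip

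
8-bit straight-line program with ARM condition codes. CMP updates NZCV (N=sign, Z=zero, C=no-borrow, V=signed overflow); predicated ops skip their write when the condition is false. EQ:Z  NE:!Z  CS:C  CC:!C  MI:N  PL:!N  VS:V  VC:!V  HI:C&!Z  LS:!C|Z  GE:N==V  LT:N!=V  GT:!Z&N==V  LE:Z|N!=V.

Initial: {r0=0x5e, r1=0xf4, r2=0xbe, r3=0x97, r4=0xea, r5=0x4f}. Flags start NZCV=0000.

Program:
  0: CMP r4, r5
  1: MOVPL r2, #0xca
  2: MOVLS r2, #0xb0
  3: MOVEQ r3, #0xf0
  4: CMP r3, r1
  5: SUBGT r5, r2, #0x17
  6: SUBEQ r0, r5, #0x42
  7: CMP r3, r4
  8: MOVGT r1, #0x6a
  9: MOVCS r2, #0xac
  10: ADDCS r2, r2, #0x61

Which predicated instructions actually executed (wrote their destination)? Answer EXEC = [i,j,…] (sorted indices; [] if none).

[0] flags=1010 → (cmp)
[1] flags=1010 PL?F → skip
[2] flags=1010 LS?F → skip
[3] flags=1010 EQ?F → skip
[4] flags=1000 → (cmp)
[5] flags=1000 GT?F → skip
[6] flags=1000 EQ?F → skip
[7] flags=1000 → (cmp)
[8] flags=1000 GT?F → skip
[9] flags=1000 CS?F → skip
[10] flags=1000 CS?F → skip

EXEC = []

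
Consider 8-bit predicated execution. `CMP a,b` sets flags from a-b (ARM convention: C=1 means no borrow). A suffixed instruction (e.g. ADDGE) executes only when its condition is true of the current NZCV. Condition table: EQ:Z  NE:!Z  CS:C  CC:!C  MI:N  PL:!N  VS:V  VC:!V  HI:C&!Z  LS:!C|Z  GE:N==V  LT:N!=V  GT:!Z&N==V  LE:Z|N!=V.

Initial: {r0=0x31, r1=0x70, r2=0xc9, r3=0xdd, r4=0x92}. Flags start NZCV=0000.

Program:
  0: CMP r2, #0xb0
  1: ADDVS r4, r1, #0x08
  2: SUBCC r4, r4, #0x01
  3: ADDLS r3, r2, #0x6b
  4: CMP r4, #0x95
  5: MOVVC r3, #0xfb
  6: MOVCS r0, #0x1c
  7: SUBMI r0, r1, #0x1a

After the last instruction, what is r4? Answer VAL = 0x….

0: ✓ CMP  NZCV=0010
1: · ADDVS
2: · SUBCC
3: · ADDLS
4: ✓ CMP  NZCV=1000
5: ✓ MOVVC  r3←0xfb
6: · MOVCS
7: ✓ SUBMI  r0←0x56

VAL = 0x92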